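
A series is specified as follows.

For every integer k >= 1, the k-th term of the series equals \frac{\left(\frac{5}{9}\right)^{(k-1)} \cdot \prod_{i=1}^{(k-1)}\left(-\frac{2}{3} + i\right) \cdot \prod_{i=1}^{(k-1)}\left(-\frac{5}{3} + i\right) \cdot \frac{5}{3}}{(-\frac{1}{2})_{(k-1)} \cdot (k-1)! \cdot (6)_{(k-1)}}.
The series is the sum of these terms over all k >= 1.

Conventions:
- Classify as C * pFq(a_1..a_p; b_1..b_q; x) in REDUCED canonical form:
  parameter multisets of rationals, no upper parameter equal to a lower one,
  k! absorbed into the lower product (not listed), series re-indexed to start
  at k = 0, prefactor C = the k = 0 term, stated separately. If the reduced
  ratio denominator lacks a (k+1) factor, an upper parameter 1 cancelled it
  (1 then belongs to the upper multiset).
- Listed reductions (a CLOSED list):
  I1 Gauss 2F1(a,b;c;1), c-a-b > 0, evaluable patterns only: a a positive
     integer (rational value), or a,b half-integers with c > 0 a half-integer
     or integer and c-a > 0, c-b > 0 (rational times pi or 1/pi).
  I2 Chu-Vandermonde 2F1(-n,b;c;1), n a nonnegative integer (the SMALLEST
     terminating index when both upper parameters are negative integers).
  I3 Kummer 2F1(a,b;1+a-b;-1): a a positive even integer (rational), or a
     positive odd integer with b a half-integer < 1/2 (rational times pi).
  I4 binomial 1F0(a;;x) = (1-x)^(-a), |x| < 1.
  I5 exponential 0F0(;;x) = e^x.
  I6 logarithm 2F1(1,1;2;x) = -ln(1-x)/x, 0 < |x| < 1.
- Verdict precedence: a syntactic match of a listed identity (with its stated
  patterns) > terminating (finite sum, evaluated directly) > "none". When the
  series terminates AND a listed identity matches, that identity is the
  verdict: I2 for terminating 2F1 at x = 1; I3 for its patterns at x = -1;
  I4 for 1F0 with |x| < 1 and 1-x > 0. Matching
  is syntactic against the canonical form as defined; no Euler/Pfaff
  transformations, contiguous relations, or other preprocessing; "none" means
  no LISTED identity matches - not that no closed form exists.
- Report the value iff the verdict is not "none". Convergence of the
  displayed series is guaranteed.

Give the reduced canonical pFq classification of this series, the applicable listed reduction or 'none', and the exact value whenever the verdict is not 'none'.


With C = \frac{5}{3}: the canonical form is 2F2(-\frac{2}{3}, \frac{1}{3}; -\frac{1}{2}, 6; \frac{5}{9}). Verdict: none - at argument \frac{5}{9} the multisets {-\frac{2}{3}, \frac{1}{3}} ; {-\frac{1}{2}, 6} match no listed identity.

Key step: t_0 being \frac{5}{3}, the running product (C = 5/3, x = 5/9) telescopes to a rising factorial.
Term ratio: r(k) = \frac{5}{9} * (k-\frac{2}{3}) (k+\frac{1}{3}) / [(k-\frac{1}{2}) (k+6) (k+1)] - poly over poly, x = \frac{5}{9} from leading terms; C = \frac{5}{3} at k = 0.


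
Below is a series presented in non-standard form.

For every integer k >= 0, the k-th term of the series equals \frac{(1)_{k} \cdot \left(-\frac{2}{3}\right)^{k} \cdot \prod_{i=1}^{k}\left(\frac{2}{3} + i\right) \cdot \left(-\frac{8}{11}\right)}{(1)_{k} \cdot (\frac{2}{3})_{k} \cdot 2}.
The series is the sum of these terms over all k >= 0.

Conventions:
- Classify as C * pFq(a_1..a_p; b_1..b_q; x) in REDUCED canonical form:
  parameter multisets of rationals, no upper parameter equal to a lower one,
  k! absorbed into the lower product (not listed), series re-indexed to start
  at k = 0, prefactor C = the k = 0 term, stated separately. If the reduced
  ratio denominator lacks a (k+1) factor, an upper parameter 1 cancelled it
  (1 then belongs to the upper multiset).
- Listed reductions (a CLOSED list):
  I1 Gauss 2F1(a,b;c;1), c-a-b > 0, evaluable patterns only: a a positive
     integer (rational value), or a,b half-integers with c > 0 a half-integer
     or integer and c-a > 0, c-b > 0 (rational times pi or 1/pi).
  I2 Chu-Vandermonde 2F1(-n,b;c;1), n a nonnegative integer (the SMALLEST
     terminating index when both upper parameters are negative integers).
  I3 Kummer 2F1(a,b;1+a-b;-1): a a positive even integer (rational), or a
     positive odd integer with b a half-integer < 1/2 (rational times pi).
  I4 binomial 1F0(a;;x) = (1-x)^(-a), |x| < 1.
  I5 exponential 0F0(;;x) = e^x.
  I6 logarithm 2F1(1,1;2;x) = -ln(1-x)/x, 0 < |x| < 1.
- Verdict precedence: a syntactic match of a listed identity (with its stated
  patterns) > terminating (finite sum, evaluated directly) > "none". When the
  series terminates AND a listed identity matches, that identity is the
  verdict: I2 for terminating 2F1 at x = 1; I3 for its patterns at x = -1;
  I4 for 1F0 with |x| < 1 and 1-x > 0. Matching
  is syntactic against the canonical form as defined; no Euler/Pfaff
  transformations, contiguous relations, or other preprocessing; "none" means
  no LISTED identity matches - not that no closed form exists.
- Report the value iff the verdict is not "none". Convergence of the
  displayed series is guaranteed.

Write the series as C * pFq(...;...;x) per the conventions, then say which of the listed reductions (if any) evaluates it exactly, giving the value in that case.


Classification (C = -\frac{4}{11}): 2F1 with upper {1, \frac{5}{3}}, lower {\frac{2}{3}}, argument x = -\frac{2}{3}. Verdict: none. A 2F1 with upper {1, \frac{5}{3}} fits none of I1-I6 at x = -\frac{2}{3}; the sum runs forever.

Structural cue: t_0 = -\frac{4}{11} here, and (1)_k (prefactor -4/11) is k! itself.
Ratio: r(k) = -\frac{2}{3} * (k+1) (k+\frac{5}{3}) / [(k+\frac{2}{3}) (k+1)] ; factor over Q: parameters, x = -\frac{2}{3}, and C = -\frac{4}{11}.


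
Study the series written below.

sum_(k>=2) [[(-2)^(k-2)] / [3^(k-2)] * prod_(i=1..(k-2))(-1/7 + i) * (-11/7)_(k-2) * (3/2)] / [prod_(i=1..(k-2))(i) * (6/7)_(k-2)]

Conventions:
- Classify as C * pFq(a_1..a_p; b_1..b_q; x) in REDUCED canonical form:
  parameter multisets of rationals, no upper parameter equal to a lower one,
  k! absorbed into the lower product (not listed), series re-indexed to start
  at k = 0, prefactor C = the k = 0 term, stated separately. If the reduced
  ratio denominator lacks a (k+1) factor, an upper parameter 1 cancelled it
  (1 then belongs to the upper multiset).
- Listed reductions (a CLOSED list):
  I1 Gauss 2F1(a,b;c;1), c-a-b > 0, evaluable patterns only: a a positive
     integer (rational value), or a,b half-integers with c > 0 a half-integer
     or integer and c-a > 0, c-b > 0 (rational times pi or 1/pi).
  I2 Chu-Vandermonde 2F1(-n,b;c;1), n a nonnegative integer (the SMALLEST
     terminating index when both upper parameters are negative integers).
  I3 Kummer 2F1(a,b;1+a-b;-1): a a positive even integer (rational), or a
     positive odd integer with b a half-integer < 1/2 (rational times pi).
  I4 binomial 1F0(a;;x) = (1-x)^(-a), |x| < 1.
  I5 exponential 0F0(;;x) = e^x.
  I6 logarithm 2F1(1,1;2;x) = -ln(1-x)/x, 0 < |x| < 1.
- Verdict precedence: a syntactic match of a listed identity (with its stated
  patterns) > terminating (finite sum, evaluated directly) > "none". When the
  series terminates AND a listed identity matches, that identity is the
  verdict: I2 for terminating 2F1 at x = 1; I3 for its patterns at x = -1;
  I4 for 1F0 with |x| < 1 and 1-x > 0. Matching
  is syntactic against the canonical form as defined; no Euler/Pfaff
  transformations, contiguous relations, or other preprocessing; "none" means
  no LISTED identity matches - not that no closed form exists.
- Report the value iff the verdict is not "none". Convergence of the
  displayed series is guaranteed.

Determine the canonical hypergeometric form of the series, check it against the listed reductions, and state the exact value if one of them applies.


Classification (C = 3/2): 1F0 with upper {-11/7}, lower {-}, argument x = -2/3. Verdict (x = -2/3): the I4 binomial reduction applies (the 1F0 binomial series: exponent 11/7, x = -2/3). Hence: (3/2) * (5/3)^(11/7).

Key observation: x = (-2/3) and the parameter 6/7 appears in both the upper and lower lists and cancels.
Step ratio: r(k) = (-2/3) * (k-11/7) / [(k+1)] ; factor over Q: parameters, x = (-2/3), and C = 3/2.


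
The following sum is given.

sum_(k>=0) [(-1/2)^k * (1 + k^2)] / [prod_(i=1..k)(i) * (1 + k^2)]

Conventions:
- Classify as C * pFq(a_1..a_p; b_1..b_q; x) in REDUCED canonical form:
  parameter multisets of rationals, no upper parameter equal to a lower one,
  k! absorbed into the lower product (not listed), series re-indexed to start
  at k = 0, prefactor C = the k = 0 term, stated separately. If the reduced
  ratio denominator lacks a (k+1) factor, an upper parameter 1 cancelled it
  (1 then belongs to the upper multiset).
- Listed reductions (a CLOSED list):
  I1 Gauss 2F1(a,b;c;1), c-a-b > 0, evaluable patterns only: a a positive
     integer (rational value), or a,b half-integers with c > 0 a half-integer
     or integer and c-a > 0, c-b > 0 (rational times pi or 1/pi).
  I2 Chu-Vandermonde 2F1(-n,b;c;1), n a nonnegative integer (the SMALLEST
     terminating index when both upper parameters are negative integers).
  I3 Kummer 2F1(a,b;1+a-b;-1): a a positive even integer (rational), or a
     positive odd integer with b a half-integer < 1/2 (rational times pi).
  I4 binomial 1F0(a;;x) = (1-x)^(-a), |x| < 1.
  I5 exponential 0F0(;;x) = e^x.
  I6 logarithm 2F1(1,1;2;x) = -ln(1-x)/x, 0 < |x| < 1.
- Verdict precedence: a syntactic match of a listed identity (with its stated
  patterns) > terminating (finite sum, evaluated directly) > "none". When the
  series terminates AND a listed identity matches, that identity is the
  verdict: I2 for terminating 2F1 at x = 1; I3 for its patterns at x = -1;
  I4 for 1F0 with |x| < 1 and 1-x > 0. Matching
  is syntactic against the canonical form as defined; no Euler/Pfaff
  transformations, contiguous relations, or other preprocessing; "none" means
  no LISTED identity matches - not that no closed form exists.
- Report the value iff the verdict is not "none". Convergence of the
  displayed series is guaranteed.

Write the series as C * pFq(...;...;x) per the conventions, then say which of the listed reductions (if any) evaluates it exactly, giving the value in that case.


Key step: t_0 = 1 here, and the factor k^2 + 1 cancels (top and bottom), leaving C = 1, x = -1/2.
Adjacent-term ratio: r(k) = (-1/2) * 1 / [(k+1)] - rational; roots negated = parameters, x = (-1/2), C = 1.

Canonical form: C = 1 times 0F0 with upper {-}, lower {-}, x = -1/2. Verdict: the I5 exponential reduction matches (the 0F0 exponential series at x = -1/2). Exact value: e^(-1/2).


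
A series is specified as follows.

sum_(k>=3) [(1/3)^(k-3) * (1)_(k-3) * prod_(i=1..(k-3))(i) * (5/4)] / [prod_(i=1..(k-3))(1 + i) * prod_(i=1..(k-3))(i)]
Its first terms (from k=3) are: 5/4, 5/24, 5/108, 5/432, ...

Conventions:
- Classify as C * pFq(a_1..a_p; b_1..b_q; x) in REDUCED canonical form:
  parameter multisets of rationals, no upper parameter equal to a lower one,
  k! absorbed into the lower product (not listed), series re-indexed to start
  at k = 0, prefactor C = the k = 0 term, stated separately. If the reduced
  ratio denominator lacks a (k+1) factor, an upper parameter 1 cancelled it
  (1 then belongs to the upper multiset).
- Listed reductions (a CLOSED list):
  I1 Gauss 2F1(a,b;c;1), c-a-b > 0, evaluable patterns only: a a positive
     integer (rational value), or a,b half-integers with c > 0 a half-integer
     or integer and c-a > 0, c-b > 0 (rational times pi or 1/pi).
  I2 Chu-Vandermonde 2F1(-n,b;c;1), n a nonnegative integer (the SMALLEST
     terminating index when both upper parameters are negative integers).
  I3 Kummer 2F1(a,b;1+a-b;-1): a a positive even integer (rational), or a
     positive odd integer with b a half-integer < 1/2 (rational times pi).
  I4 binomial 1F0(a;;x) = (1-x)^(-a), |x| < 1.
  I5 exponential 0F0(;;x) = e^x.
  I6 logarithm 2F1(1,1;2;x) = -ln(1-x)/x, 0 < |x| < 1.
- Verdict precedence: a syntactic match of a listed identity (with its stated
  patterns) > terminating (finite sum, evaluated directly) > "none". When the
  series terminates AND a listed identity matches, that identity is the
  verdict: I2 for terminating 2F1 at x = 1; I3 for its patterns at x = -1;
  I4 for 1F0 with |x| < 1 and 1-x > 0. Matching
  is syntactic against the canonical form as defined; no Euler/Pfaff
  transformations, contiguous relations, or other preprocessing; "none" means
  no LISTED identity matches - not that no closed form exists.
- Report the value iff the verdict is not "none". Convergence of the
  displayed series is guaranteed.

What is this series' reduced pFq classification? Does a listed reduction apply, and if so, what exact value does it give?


The tell: t_0 = 5/4 here, and the running product (C = 5/4, x = 1/3) telescopes to a rising factorial.
Adjacent-term ratio: r(k) = (1/3) * (k+1) (k+1) / [(k+2) (k+1)] - poly over poly, x = (1/3) from leading terms; C = 5/4 at k = 0.

The series (x = 1/3) is 2F1: upper {1, 1}, lower {2}, prefactor 5/4. Verdict: logarithm (I6) applies (the logarithm: parameters (1,1;2), x = 1/3). Value: (-15/4) * ln(2/3).


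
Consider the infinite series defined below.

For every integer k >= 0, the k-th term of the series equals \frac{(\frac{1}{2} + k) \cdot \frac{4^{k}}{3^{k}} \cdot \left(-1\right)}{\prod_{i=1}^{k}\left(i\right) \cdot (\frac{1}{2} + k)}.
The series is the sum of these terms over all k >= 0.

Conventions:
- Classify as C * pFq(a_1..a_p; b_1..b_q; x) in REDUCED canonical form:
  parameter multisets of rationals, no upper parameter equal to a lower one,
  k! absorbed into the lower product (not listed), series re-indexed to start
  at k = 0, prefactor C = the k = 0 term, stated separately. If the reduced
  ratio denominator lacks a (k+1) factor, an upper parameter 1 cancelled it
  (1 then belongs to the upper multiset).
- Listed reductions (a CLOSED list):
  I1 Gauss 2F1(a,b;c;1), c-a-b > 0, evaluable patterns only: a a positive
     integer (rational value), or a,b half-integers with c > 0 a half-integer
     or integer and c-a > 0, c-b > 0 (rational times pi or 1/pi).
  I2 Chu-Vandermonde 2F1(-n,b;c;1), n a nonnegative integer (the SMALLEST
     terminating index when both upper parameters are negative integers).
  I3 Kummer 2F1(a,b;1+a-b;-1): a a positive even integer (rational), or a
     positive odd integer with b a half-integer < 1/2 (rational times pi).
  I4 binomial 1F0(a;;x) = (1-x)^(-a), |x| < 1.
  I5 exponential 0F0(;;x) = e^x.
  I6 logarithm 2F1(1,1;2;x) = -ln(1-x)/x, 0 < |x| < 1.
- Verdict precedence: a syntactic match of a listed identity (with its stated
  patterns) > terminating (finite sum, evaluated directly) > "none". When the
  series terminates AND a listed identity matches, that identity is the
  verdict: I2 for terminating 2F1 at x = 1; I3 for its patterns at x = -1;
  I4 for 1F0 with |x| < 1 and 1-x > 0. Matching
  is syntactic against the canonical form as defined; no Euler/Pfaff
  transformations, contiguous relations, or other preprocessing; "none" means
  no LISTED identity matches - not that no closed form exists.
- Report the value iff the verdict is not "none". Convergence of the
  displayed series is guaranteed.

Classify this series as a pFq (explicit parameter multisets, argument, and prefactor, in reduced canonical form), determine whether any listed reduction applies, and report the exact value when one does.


At argument \frac{4}{3}: a 0F0 with upper {-}, lower {-}, scaled by C = -1. Verdict (x = \frac{4}{3}): the I5 exponential reduction applies (the 0F0 exponential series at x = \frac{4}{3}). Exact value: \left(-1\right) \cdot e^{\frac{4}{3}}.

The tell: x = \frac{4}{3} and the product of the first k integers (C = -1, x = 4/3) is k!.
Ratio: r(k) = \frac{4}{3} * 1 / [(k+1)] - rational in k, leading ratio \frac{4}{3}; with t_0 = -1, classification follows.


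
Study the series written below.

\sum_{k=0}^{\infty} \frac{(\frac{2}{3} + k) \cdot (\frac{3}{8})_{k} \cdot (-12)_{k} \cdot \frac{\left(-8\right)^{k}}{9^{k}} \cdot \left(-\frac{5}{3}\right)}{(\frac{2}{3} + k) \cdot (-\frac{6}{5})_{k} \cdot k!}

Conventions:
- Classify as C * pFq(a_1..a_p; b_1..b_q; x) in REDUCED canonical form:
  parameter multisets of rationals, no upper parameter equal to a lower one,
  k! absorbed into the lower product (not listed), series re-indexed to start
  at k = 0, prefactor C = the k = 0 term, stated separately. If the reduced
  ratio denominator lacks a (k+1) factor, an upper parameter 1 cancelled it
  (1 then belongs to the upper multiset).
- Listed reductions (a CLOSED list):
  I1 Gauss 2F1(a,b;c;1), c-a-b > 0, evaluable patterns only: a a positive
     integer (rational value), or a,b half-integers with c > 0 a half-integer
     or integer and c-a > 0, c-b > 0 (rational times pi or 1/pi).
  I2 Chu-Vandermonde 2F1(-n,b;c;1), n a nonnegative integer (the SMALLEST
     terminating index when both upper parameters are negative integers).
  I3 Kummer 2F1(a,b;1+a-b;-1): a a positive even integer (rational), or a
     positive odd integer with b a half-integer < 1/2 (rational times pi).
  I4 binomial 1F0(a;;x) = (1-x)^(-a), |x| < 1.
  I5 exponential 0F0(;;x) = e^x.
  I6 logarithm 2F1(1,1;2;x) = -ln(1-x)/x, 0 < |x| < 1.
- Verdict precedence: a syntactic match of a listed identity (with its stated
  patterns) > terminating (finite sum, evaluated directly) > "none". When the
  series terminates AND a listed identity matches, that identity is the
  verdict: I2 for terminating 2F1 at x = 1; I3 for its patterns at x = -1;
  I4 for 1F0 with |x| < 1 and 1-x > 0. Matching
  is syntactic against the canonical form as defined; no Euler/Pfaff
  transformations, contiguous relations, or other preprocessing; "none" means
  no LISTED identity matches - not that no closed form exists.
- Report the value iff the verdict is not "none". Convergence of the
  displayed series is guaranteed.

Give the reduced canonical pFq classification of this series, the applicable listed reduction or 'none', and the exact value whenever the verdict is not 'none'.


The series (x = -\frac{8}{9}) is 2F1: upper {-12, \frac{3}{8}}, lower {-\frac{6}{5}}, prefactor -\frac{5}{3}. Verdict: terminating. With -12 upstairs the series is a 13-term polynomial sum; evaluated term by term. Hence: -\frac{65716371499994160440785}{763219503895919616}.

Key step: t_0 = -\frac{5}{3} here, and the two geometric factors (C = -5/3, x = -8/9) combine into one argument.
Term ratio: r(k) = -\frac{8}{9} * (k-12) (k+\frac{3}{8}) / [(k-\frac{6}{5}) (k+1)] ; factor over Q: parameters, x = -\frac{8}{9}, and C = -\frac{5}{3}.


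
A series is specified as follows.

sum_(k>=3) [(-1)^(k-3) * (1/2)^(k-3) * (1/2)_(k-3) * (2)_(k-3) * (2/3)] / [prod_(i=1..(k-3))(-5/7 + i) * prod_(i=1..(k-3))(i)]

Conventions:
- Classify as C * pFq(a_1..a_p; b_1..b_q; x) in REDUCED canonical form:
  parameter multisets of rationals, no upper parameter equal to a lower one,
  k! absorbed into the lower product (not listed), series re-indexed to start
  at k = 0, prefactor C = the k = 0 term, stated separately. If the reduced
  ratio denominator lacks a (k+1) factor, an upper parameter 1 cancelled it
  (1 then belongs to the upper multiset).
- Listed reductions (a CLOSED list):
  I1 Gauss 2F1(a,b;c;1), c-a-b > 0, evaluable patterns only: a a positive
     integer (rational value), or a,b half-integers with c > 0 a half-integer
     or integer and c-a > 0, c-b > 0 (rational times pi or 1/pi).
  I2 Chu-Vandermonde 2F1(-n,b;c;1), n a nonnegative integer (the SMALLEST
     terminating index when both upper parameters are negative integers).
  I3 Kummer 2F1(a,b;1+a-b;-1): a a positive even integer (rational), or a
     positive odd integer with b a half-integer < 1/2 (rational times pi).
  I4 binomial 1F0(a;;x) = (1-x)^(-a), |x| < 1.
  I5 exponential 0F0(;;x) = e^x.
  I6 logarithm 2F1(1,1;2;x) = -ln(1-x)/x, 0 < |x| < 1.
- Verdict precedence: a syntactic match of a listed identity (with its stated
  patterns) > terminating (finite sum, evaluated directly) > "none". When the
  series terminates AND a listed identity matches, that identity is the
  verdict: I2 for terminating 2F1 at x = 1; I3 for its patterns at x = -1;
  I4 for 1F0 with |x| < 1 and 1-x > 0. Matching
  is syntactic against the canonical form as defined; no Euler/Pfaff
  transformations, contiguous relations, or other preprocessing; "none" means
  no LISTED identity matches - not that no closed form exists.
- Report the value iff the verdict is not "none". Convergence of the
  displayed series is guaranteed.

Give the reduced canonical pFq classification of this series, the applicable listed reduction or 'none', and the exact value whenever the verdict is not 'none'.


This is 2/3 * 2F1(1/2, 2; 2/7; -1/2) in reduced canonical form. Verdict: none here - no I1-I6 shape fits x = -1/2 with lower {2/7}.

The tell: with t_0 = 2/3, the lower running product (C = 2/3, x = -1/2) is a rising factorial.
Term ratio: r(k) = (-1/2) * (k+1/2) (k+2) / [(k+2/7) (k+1)] - rational; roots negated = parameters, x = (-1/2), C = 2/3.


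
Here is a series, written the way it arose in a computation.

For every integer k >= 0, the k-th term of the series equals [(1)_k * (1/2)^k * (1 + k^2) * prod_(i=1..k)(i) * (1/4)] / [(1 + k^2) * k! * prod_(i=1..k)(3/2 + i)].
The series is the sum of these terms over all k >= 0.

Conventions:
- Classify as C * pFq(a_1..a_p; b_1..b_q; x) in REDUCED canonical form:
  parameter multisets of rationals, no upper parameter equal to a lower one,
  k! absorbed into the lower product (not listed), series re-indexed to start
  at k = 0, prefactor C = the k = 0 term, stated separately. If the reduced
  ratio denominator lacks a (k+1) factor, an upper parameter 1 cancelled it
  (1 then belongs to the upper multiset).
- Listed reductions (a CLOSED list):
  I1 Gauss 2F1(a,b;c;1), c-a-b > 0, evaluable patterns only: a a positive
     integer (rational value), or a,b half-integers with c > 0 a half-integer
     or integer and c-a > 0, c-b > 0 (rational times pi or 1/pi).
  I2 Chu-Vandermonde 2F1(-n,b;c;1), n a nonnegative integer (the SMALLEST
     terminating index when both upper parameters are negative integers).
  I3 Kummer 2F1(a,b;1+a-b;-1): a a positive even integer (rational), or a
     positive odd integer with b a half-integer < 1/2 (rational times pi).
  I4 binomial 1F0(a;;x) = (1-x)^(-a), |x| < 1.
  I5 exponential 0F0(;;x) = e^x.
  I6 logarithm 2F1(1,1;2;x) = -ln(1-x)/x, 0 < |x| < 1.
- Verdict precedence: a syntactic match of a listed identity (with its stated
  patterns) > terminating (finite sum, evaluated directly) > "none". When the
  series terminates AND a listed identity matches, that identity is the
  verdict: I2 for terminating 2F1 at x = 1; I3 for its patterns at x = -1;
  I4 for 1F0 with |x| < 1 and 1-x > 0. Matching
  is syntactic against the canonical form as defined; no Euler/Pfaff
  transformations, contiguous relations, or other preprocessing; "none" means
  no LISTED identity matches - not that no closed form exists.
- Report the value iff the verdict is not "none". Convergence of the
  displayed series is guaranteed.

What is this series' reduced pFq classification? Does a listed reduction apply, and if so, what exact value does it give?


This is 1/4 * 2F1(1, 1; 5/2; 1/2) in reduced canonical form. Verdict: none. Every listed pattern misses the 2F1 form at 1/2, upper {1, 1}.

Key step: with t_0 = 1/4, the lower running product (C = 1/4, x = 1/2) is a rising factorial.
Consecutive-term ratio: r(k) = (1/2) * (k+1) (k+1) / [(k+5/2) (k+1)] - rational in k, leading ratio (1/2); with t_0 = 1/4, classification follows.


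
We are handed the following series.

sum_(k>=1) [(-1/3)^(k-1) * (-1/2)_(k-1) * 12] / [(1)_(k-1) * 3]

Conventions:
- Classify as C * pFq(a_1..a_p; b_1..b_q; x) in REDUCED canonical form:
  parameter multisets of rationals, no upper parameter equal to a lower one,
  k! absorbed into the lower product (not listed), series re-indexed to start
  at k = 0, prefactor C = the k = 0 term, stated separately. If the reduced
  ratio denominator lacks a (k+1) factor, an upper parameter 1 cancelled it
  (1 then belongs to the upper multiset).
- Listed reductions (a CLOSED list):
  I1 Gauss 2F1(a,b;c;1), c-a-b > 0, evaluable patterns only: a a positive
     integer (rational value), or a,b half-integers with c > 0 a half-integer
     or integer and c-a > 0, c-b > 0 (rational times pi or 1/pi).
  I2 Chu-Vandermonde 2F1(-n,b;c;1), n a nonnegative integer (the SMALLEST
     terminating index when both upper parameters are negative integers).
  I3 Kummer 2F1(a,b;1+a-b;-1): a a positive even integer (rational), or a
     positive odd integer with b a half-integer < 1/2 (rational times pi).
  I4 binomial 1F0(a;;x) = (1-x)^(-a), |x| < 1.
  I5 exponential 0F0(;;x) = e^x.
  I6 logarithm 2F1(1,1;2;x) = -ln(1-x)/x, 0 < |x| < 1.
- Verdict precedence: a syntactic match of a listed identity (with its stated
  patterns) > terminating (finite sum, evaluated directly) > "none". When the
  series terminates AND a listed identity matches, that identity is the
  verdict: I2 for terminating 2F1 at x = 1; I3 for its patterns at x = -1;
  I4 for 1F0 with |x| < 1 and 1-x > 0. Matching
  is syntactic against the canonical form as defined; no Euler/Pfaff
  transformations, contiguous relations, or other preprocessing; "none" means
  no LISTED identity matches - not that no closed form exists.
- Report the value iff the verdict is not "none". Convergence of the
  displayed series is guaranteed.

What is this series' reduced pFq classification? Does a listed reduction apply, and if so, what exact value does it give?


Prefactor 4, argument -1/3: 1F0 with upper {-1/2} over lower {-}. Verdict: the I4 binomial reduction fires (the 1F0 binomial series: exponent 1/2, x = -1/3). Sum: 4 * (4/3)^(1/2).

Key step: with t_0 = 4, the constant factors (C = 4) combine into one prefactor.
Step ratio: r(k) = (-1/3) * (k-1/2) / [(k+1)] - rational; roots negated = parameters, x = (-1/3), C = 4.


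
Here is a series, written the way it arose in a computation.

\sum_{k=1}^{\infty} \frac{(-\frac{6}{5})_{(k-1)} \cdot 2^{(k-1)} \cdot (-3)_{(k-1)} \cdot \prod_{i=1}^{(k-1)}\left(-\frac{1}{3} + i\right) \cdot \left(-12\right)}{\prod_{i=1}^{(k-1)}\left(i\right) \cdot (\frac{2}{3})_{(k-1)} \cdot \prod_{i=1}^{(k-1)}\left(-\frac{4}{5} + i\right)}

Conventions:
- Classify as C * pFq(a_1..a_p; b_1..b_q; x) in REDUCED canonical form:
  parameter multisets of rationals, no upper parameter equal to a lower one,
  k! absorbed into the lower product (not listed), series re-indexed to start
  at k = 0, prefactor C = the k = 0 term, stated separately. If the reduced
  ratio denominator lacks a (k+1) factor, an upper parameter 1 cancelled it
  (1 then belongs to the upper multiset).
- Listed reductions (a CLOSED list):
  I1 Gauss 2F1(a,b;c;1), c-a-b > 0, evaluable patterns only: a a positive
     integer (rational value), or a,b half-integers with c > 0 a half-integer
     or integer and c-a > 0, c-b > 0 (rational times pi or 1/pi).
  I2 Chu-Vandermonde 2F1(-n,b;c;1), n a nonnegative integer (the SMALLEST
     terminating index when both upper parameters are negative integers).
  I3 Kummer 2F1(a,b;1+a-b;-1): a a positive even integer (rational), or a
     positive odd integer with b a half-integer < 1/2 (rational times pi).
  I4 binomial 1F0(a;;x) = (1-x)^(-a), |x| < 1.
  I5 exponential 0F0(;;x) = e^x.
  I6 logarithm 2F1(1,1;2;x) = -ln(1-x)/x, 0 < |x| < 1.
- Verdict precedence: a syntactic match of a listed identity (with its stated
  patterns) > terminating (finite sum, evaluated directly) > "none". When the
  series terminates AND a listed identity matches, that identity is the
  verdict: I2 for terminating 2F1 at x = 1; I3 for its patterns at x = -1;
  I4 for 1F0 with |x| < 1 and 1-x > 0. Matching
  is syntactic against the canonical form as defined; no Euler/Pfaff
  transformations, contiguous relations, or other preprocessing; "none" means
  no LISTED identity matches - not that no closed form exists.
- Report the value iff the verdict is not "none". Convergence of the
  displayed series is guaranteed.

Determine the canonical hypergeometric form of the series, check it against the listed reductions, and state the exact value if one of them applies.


Classification (C = -12): 2F1 with upper {-3, -\frac{6}{5}}, lower {\frac{1}{5}}, argument x = 2. Verdict: terminating. (-3)_k vanishes past k = 3, leaving a 4-term sum, computed directly. Exact value: -\frac{6084}{11}.

Key observation: x = 2 and the parameter 2/3 appears in both the upper and lower lists and cancels.
Adjacent-term ratio: r(k) = 2 * (k-3) (k-\frac{6}{5}) / [(k+\frac{1}{5}) (k+1)] - poly over poly, x = 2 from leading terms; C = -12 at k = 0.


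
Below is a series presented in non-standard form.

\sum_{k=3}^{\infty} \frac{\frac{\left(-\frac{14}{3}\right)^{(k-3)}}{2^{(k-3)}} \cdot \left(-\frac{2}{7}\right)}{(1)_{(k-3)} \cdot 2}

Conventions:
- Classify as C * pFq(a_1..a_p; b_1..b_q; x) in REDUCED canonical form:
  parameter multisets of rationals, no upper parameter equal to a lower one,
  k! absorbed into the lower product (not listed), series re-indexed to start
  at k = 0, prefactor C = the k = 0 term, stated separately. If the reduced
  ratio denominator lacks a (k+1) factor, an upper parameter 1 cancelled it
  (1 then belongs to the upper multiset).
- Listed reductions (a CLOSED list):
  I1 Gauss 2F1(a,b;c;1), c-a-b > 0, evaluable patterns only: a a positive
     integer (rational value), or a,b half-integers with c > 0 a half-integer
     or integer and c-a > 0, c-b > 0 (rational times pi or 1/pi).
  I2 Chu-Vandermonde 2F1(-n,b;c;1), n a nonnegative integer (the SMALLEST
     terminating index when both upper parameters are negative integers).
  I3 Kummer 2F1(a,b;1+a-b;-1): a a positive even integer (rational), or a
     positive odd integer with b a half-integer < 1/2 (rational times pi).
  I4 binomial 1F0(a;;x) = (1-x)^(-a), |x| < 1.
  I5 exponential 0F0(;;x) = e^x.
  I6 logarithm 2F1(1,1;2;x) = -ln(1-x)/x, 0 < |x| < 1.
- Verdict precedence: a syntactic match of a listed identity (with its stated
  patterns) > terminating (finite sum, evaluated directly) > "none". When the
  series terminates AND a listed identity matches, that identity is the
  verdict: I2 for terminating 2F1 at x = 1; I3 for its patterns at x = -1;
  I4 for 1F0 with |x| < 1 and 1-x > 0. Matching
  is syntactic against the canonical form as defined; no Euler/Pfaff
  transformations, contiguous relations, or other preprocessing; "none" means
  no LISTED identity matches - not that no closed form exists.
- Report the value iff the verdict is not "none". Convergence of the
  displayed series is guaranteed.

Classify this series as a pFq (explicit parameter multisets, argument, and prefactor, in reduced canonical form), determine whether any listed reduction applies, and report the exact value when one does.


x = -\frac{7}{3} here; the reduced form reads 0F0, upper {-}, lower {-}, C = -\frac{1}{7}. Verdict: the I5 exponential reduction matches (the 0F0 exponential series at x = -\frac{7}{3}). Sum: \left(-\frac{1}{7}\right) \cdot e^{-\frac{7}{3}}.

First insight: x = -\frac{7}{3} and the two k-th powers (C = -1/7, x = -7/3) combine into one argument.
Ratio: r(k) = -\frac{7}{3} * 1 / [(k+1)] - rational in k, leading ratio -\frac{7}{3}; with t_0 = -\frac{1}{7}, classification follows.


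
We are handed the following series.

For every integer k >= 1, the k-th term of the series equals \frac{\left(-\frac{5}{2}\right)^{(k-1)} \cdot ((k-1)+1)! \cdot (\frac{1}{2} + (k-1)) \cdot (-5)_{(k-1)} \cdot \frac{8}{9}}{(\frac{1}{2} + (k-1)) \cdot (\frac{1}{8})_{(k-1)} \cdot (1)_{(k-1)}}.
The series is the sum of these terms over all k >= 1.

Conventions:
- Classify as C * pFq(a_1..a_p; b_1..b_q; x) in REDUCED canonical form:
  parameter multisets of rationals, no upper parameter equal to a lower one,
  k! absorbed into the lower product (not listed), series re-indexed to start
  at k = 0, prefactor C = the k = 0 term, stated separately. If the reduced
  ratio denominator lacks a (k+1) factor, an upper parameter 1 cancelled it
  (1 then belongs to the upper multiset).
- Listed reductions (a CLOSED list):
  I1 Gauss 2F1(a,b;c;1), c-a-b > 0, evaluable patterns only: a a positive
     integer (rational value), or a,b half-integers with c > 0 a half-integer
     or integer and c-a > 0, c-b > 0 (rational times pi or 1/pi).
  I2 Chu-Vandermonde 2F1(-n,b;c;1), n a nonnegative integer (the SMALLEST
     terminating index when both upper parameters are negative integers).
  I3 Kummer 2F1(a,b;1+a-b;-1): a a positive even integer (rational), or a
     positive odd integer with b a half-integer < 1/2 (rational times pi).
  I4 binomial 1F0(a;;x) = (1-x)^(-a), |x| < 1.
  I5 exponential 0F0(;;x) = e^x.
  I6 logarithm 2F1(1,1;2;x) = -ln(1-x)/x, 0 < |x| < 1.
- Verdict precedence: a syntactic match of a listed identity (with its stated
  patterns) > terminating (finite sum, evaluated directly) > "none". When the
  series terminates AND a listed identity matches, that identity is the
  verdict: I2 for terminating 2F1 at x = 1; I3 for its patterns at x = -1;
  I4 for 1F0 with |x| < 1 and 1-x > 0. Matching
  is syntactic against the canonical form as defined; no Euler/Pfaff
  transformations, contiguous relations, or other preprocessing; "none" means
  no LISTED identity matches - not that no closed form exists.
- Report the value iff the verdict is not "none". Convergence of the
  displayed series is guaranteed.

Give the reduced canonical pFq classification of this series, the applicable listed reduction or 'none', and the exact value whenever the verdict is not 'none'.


This is \frac{8}{9} * 2F1(-5, 2; \frac{1}{8}; -\frac{5}{2}) in reduced canonical form. Verdict: terminating at k = 5: the factor (-5)_k kills every later term; summing the 6 survivors is exact. Exact value: \frac{87916696}{1683}.

Key step: x = -\frac{5}{2} and the factor k + 1/2 cancels (top and bottom), leaving C = 8/9, x = -5/2.
Adjacent-term ratio: r(k) = -\frac{5}{2} * (k-5) (k+2) / [(k+\frac{1}{8}) (k+1)] - poly over poly, x = -\frac{5}{2} from leading terms; C = \frac{8}{9} at k = 0.


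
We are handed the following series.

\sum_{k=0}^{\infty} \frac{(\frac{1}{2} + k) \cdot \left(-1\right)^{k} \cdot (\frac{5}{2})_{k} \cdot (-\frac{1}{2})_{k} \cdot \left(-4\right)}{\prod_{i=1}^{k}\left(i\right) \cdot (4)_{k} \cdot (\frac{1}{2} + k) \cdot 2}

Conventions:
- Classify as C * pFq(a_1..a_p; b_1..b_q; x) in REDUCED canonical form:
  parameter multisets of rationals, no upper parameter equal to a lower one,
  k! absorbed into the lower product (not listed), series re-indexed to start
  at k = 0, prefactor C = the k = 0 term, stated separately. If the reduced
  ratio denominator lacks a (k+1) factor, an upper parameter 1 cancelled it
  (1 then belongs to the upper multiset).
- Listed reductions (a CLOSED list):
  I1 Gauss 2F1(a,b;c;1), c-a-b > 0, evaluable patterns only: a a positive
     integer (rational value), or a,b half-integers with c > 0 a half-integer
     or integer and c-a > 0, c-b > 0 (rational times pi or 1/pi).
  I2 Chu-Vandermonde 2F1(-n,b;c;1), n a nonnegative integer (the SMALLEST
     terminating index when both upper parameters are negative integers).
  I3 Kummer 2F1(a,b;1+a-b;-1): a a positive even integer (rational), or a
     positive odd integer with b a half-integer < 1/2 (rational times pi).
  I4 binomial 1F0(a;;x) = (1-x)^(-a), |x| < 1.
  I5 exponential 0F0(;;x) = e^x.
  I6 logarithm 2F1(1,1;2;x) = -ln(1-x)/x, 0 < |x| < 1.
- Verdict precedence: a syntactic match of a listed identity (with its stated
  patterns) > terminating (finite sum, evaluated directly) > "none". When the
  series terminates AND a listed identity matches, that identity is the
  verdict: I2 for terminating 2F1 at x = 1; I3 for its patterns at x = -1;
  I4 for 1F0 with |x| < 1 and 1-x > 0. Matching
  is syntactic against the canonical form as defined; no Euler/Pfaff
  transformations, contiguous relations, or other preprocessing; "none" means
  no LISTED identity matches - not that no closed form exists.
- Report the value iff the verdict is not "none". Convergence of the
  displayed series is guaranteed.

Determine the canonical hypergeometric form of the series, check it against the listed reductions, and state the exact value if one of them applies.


Reduced: x = -1, 2F1, upper = {-\frac{1}{2}, \frac{5}{2}}, lower = {4}, C = -2. Verdict: none (x = -1): each listed identity misses the multisets {-\frac{1}{2}, \frac{5}{2}} ; {4}.

Key observation: from the first term -2: the constant factors (C = -2) combine into one prefactor.
Ratio: r(k) = -1 * (k-\frac{1}{2}) (k+\frac{5}{2}) / [(k+4) (k+1)] - rational in k, leading ratio -1; with t_0 = -2, classification follows.


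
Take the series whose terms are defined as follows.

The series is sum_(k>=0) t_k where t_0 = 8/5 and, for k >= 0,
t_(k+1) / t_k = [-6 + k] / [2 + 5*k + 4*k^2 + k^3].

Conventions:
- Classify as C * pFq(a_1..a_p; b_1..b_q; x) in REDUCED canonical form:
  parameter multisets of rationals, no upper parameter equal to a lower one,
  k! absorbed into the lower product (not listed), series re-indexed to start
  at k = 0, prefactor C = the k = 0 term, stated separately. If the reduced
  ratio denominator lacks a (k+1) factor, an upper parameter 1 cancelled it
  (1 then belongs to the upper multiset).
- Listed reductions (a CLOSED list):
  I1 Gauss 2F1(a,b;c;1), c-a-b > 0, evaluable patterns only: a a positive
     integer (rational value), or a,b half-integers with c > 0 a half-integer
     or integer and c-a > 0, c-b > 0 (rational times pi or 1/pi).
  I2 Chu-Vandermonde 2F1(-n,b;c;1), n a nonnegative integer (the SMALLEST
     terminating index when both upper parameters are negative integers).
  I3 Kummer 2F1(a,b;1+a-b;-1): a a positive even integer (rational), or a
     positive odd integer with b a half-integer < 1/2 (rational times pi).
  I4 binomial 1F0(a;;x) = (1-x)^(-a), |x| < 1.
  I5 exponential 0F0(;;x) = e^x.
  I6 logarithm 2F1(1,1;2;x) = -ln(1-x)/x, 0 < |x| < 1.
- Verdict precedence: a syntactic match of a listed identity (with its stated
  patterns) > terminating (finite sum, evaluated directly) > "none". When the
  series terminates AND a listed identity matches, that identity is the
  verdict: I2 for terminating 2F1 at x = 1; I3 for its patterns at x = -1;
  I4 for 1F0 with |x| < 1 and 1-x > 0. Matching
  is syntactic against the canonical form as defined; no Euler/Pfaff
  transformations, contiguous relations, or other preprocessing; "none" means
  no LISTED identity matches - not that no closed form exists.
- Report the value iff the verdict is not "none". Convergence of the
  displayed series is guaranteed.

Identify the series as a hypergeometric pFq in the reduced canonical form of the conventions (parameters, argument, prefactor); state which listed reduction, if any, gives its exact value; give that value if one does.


Canonical form: C = 8/5 times 1F2 with upper {-6}, lower {1, 2}, x = 1. Verdict: terminating. With -6 upstairs the series is a 7-term polynomial sum; evaluated term by term. Its exact value is -3206951/2268000.

Structural cue: t_0 = 8/5 here, and roots of the ratio polynomials (C = 8/5, x = 1) are the negated parameters.
Adjacent-term ratio: r(k) = 1 * (k-6) / [(k+1) (k+2) (k+1)] - rational in k. x = 1; t_0 = 8/5; negate the roots.


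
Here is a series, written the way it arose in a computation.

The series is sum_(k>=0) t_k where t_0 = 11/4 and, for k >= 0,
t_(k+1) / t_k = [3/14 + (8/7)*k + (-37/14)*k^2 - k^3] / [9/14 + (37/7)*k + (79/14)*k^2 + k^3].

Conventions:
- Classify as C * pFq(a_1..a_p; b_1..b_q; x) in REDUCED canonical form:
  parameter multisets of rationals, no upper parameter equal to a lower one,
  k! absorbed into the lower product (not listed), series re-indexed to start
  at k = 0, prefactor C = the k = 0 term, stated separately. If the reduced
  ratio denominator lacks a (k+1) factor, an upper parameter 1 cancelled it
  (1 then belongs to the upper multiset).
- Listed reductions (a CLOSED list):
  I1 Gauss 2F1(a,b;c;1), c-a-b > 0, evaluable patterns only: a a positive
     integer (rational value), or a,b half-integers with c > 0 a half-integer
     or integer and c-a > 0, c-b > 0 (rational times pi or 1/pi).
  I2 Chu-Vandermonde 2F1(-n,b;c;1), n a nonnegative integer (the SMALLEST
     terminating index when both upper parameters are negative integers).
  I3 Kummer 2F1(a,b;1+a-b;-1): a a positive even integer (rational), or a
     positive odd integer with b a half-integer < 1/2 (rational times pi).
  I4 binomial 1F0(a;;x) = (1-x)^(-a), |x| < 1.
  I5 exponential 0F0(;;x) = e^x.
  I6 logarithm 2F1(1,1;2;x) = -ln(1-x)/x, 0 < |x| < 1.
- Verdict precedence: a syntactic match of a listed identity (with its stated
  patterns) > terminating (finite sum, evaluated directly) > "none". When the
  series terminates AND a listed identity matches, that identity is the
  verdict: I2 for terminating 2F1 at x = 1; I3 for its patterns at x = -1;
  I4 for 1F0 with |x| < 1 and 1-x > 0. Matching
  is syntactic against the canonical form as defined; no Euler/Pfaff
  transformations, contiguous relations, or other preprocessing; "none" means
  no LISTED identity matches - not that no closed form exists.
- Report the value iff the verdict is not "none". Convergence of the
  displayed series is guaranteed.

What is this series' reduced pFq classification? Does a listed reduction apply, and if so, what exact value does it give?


Key step: x = (-1) and the parameter 1/7 appears in both the upper and lower lists and cancels.
Adjacent-term ratio: r(k) = (-1) * (k-1/2) (k+3) / [(k+9/2) (k+1)] - rational in k, leading ratio (-1); with t_0 = 11/4, classification follows.

Prefactor 11/4, argument -1: 2F1 with upper {-1/2, 3} over lower {9/2}. Verdict: Kummer (I3) fires (x = -1; c = 9/2 equals 1+a-b for upper {-1/2, 3}: listed pattern). Its exact value is (1155/1024) * pi.
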